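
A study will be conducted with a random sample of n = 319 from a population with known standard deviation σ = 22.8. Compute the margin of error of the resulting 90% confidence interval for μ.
Margin of error = 2.10

Margin of error = z* · σ/√n
= 1.645 · 22.8/√319
= 1.645 · 22.8/17.8606
= 2.10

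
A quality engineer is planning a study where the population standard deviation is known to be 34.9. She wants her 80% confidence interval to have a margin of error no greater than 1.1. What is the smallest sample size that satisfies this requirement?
n ≥ 1655

For margin E ≤ 1.1:
n ≥ (z* · σ / E)²
n ≥ (1.282 · 34.9 / 1.1)²
n ≥ 1654.40

Minimum n = 1655 (rounding up)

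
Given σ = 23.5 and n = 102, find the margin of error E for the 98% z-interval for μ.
Margin of error = 5.41

Margin of error = z* · σ/√n
= 2.326 · 23.5/√102
= 2.326 · 23.5/10.0995
= 5.41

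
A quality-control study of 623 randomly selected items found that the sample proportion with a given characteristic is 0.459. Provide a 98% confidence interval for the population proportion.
(0.413, 0.505)

Proportion CI:
SE = √(p̂(1-p̂)/n) = √(0.459 · 0.541 / 623) = 0.01996

z* = 2.326
Margin = z* · SE = 2.326 · 0.01996 = 0.0464

CI: 0.459 ± 0.0464 = (0.413, 0.505)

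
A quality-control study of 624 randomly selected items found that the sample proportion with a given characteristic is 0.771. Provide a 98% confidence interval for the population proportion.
(0.732, 0.810)

Proportion CI:
SE = √(p̂(1-p̂)/n) = √(0.771 · 0.229 / 624) = 0.01682

z* = 2.326
Margin = z* · SE = 2.326 · 0.01682 = 0.0391

CI: 0.771 ± 0.0391 = (0.732, 0.810)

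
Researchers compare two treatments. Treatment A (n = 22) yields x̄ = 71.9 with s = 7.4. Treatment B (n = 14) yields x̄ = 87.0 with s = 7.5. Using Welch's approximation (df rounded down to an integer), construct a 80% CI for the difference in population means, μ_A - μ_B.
(-18.45, -11.75)

Difference: x̄₁ - x̄₂ = -15.10
SE = √(s₁²/n₁ + s₂²/n₂) = √(7.4²/22 + 7.5²/14) = 2.5509
df = 27.55 → 27 (Welch–Satterthwaite, rounded down)
t* = 1.314

CI: -15.10 ± 1.314 · 2.5509 = -15.10 ± 3.35 = (-18.45, -11.75)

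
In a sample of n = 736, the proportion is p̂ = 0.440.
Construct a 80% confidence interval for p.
(0.417, 0.463)

Proportion CI:
SE = √(p̂(1-p̂)/n) = √(0.440 · 0.560 / 736) = 0.01830

z* = 1.282
Margin = z* · SE = 1.282 · 0.01830 = 0.0235

CI: 0.440 ± 0.0235 = (0.417, 0.463)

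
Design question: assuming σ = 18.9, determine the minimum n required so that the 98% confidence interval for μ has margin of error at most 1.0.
n ≥ 1933

For margin E ≤ 1.0:
n ≥ (z* · σ / E)²
n ≥ (2.326 · 18.9 / 1.0)²
n ≥ 1932.60

Minimum n = 1933 (rounding up)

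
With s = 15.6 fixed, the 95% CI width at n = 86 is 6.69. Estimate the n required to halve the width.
n ≈ 344

CI width ∝ 1/√n
To reduce width by factor 2, need √n to grow by 2 → need 2² = 4 times as many samples.

Current: n = 86, width = 6.69
New: n = 344, width ≈ 3.31

Width reduced by factor of 6.69/3.31 = 2.02.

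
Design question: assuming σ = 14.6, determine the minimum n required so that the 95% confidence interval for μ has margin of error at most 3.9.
n ≥ 54

For margin E ≤ 3.9:
n ≥ (z* · σ / E)²
n ≥ (1.960 · 14.6 / 3.9)²
n ≥ 53.84

Minimum n = 54 (rounding up)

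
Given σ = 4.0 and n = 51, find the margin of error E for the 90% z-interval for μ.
Margin of error = 0.92

Margin of error = z* · σ/√n
= 1.645 · 4.0/√51
= 1.645 · 4.0/7.1414
= 0.92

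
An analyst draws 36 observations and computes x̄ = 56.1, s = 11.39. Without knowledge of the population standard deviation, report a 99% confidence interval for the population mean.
(50.93, 61.27)

t-interval (σ unknown):
df = n - 1 = 35
t* = 2.724 for 99% confidence

Margin of error = t* · s/√n = 2.724 · 11.39/√36 = 5.17

CI: (50.93, 61.27)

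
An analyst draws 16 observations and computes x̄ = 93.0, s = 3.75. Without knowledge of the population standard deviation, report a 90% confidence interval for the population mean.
(91.36, 94.64)

t-interval (σ unknown):
df = n - 1 = 15
t* = 1.753 for 90% confidence

Margin of error = t* · s/√n = 1.753 · 3.75/√16 = 1.64

CI: (91.36, 94.64)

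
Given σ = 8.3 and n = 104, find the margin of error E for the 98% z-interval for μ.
Margin of error = 1.89

Margin of error = z* · σ/√n
= 2.326 · 8.3/√104
= 2.326 · 8.3/10.1980
= 1.89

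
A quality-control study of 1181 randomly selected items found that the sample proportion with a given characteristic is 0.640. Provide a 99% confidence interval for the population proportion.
(0.604, 0.676)

Proportion CI:
SE = √(p̂(1-p̂)/n) = √(0.640 · 0.360 / 1181) = 0.01397

z* = 2.576
Margin = z* · SE = 2.576 · 0.01397 = 0.0360

CI: 0.640 ± 0.0360 = (0.604, 0.676)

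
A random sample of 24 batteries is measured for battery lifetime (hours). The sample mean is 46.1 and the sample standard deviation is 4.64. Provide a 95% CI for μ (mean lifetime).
(44.14, 48.06)

t-interval (σ unknown):
df = n - 1 = 23
t* = 2.069 for 95% confidence

Margin of error = t* · s/√n = 2.069 · 4.64/√24 = 1.96

CI: (44.14, 48.06)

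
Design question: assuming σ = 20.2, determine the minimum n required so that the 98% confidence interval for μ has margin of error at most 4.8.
n ≥ 96

For margin E ≤ 4.8:
n ≥ (z* · σ / E)²
n ≥ (2.326 · 20.2 / 4.8)²
n ≥ 95.82

Minimum n = 96 (rounding up)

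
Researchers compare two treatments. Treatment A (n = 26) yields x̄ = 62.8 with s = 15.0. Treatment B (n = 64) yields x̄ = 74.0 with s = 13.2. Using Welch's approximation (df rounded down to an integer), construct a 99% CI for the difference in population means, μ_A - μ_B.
(-20.31, -2.09)

Difference: x̄₁ - x̄₂ = -11.20
SE = √(s₁²/n₁ + s₂²/n₂) = √(15.0²/26 + 13.2²/64) = 3.3729
df = 41.57 → 41 (Welch–Satterthwaite, rounded down)
t* = 2.701

CI: -11.20 ± 2.701 · 3.3729 = -11.20 ± 9.11 = (-20.31, -2.09)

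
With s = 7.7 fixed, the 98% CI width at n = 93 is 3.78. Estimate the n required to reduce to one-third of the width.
n ≈ 837

CI width ∝ 1/√n
To reduce width by factor 3, need √n to grow by 3 → need 3² = 9 times as many samples.

Current: n = 93, width = 3.78
New: n = 837, width ≈ 1.24

Width reduced by factor of 3.78/1.24 = 3.05.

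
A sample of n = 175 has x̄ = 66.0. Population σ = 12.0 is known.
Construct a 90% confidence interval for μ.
(64.51, 67.49)

z-interval (σ known):
z* = 1.645 for 90% confidence

Margin of error = z* · σ/√n = 1.645 · 12.0/√175 = 1.49

CI: (66.0 - 1.49, 66.0 + 1.49) = (64.51, 67.49)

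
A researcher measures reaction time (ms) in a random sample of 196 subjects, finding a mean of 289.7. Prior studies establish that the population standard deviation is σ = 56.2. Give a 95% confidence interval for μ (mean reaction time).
(281.83, 297.57)

z-interval (σ known):
z* = 1.960 for 95% confidence

Margin of error = z* · σ/√n = 1.960 · 56.2/√196 = 7.87

CI: (289.7 - 7.87, 289.7 + 7.87) = (281.83, 297.57)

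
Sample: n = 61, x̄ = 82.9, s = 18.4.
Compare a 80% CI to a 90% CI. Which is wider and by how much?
90% CI is wider by 1.76

df = 60
80% CI: t* = 1.296, (79.85, 85.95), width = 2 · t* · s/√n = 6.11
90% CI: t* = 1.671, (78.96, 86.84), width = 2 · t* · s/√n = 7.87

The 90% CI is wider by 7.87 - 6.11 = 1.76.
Higher confidence requires a wider interval.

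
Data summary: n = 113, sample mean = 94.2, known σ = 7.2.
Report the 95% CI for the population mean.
(92.87, 95.53)

z-interval (σ known):
z* = 1.960 for 95% confidence

Margin of error = z* · σ/√n = 1.960 · 7.2/√113 = 1.33

CI: (94.2 - 1.33, 94.2 + 1.33) = (92.87, 95.53)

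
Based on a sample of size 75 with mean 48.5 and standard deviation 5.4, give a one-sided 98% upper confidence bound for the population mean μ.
μ ≤ 49.80

Upper bound (one-sided):
t* = 2.091 (one-sided for 98%)
Upper bound = x̄ + t* · s/√n = 48.5 + 2.091 · 5.4/√75 = 49.80

We are 98% confident that μ ≤ 49.80.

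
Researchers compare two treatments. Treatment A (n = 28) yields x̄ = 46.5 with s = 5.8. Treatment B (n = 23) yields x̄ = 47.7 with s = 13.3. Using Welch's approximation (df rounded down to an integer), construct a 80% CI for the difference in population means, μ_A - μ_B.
(-5.12, 2.72)

Difference: x̄₁ - x̄₂ = -1.20
SE = √(s₁²/n₁ + s₂²/n₂) = √(5.8²/28 + 13.3²/23) = 2.9820
df = 28.84 → 28 (Welch–Satterthwaite, rounded down)
t* = 1.313

CI: -1.20 ± 1.313 · 2.9820 = -1.20 ± 3.92 = (-5.12, 2.72)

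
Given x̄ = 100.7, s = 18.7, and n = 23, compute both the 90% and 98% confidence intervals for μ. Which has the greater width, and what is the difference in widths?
98% CI is wider by 6.17

df = 22
90% CI: t* = 1.717, (94.01, 107.39), width = 2 · t* · s/√n = 13.39
98% CI: t* = 2.508, (90.92, 110.48), width = 2 · t* · s/√n = 19.56

The 98% CI is wider by 19.56 - 13.39 = 6.17.
Higher confidence requires a wider interval.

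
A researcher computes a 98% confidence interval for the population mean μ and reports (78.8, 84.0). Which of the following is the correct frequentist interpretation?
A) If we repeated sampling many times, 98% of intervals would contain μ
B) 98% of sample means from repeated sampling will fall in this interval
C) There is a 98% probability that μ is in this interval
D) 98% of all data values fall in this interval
A

A) Correct — this is the frequentist long-run coverage interpretation.
B) Wrong — coverage applies to intervals containing μ, not to future x̄ values.
C) Wrong — μ is fixed; the randomness lives in the interval, not in μ.
D) Wrong — a CI is about the parameter μ, not individual data values.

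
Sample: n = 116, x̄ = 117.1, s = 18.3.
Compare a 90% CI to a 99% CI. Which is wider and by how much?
99% CI is wider by 3.27

df = 115
90% CI: t* = 1.658, (114.28, 119.92), width = 2 · t* · s/√n = 5.63
99% CI: t* = 2.619, (112.65, 121.55), width = 2 · t* · s/√n = 8.90

The 99% CI is wider by 8.90 - 5.63 = 3.27.
Higher confidence requires a wider interval.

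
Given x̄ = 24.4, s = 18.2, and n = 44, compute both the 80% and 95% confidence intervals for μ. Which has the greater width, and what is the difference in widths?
95% CI is wider by 3.93

df = 43
80% CI: t* = 1.302, (20.83, 27.97), width = 2 · t* · s/√n = 7.14
95% CI: t* = 2.017, (18.87, 29.93), width = 2 · t* · s/√n = 11.07

The 95% CI is wider by 11.07 - 7.14 = 3.93.
Higher confidence requires a wider interval.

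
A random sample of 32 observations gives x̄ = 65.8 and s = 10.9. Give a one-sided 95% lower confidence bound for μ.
μ ≥ 62.53

Lower bound (one-sided):
t* = 1.696 (one-sided for 95%)
Lower bound = x̄ - t* · s/√n = 65.8 - 1.696 · 10.9/√32 = 62.53

We are 95% confident that μ ≥ 62.53.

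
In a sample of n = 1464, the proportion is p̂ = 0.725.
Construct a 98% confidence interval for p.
(0.698, 0.752)

Proportion CI:
SE = √(p̂(1-p̂)/n) = √(0.725 · 0.275 / 1464) = 0.01167

z* = 2.326
Margin = z* · SE = 2.326 · 0.01167 = 0.0271

CI: 0.725 ± 0.0271 = (0.698, 0.752)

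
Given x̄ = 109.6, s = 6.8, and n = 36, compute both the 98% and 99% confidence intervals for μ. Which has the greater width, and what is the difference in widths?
99% CI is wider by 0.64

df = 35
98% CI: t* = 2.438, (106.84, 112.36), width = 2 · t* · s/√n = 5.53
99% CI: t* = 2.724, (106.51, 112.69), width = 2 · t* · s/√n = 6.17

The 99% CI is wider by 6.17 - 5.53 = 0.64.
Higher confidence requires a wider interval.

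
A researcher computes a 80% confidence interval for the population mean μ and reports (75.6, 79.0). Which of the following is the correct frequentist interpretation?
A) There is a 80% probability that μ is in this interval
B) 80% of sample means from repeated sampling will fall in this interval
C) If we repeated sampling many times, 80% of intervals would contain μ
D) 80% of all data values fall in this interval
C

A) Wrong — μ is fixed; the randomness lives in the interval, not in μ.
B) Wrong — coverage applies to intervals containing μ, not to future x̄ values.
C) Correct — this is the frequentist long-run coverage interpretation.
D) Wrong — a CI is about the parameter μ, not individual data values.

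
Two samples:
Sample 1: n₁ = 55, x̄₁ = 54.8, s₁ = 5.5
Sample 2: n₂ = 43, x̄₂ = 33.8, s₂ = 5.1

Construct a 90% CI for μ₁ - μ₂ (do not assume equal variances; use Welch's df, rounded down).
(19.21, 22.79)

Difference: x̄₁ - x̄₂ = 21.00
SE = √(s₁²/n₁ + s₂²/n₂) = √(5.5²/55 + 5.1²/43) = 1.0747
df = 93.18 → 93 (Welch–Satterthwaite, rounded down)
t* = 1.661

CI: 21.00 ± 1.661 · 1.0747 = 21.00 ± 1.79 = (19.21, 22.79)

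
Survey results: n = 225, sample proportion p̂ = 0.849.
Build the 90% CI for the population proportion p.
(0.810, 0.888)

Proportion CI:
SE = √(p̂(1-p̂)/n) = √(0.849 · 0.151 / 225) = 0.02387

z* = 1.645
Margin = z* · SE = 1.645 · 0.02387 = 0.0393

CI: 0.849 ± 0.0393 = (0.810, 0.888)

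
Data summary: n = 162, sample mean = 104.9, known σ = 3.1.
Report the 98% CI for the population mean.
(104.33, 105.47)

z-interval (σ known):
z* = 2.326 for 98% confidence

Margin of error = z* · σ/√n = 2.326 · 3.1/√162 = 0.57

CI: (104.9 - 0.57, 104.9 + 0.57) = (104.33, 105.47)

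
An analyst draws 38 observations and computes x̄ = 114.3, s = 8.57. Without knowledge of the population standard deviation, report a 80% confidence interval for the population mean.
(112.49, 116.11)

t-interval (σ unknown):
df = n - 1 = 37
t* = 1.305 for 80% confidence

Margin of error = t* · s/√n = 1.305 · 8.57/√38 = 1.81

CI: (112.49, 116.11)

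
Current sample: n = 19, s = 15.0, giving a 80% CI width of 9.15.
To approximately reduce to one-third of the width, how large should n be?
n ≈ 171

CI width ∝ 1/√n
To reduce width by factor 3, need √n to grow by 3 → need 3² = 9 times as many samples.

Current: n = 19, width = 9.15
New: n = 171, width ≈ 2.95

Width reduced by factor of 9.15/2.95 = 3.10.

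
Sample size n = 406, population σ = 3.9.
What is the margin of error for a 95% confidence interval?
Margin of error = 0.38

Margin of error = z* · σ/√n
= 1.960 · 3.9/√406
= 1.960 · 3.9/20.1494
= 0.38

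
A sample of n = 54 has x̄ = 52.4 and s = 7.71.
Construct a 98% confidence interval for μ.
(49.88, 54.92)

t-interval (σ unknown):
df = n - 1 = 53
t* = 2.399 for 98% confidence

Margin of error = t* · s/√n = 2.399 · 7.71/√54 = 2.52

CI: (49.88, 54.92)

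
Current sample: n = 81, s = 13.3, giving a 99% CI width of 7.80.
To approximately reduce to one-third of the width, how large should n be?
n ≈ 729

CI width ∝ 1/√n
To reduce width by factor 3, need √n to grow by 3 → need 3² = 9 times as many samples.

Current: n = 81, width = 7.80
New: n = 729, width ≈ 2.54

Width reduced by factor of 7.80/2.54 = 3.07.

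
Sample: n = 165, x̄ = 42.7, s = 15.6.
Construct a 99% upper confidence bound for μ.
μ ≤ 45.55

Upper bound (one-sided):
t* = 2.349 (one-sided for 99%)
Upper bound = x̄ + t* · s/√n = 42.7 + 2.349 · 15.6/√165 = 45.55

We are 99% confident that μ ≤ 45.55.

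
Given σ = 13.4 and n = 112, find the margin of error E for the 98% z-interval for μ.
Margin of error = 2.95

Margin of error = z* · σ/√n
= 2.326 · 13.4/√112
= 2.326 · 13.4/10.5830
= 2.95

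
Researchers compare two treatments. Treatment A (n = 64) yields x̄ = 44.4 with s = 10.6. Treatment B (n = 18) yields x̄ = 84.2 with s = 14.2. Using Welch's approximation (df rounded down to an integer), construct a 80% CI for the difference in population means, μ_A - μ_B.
(-44.56, -35.04)

Difference: x̄₁ - x̄₂ = -39.80
SE = √(s₁²/n₁ + s₂²/n₂) = √(10.6²/64 + 14.2²/18) = 3.5997
df = 22.60 → 22 (Welch–Satterthwaite, rounded down)
t* = 1.321

CI: -39.80 ± 1.321 · 3.5997 = -39.80 ± 4.76 = (-44.56, -35.04)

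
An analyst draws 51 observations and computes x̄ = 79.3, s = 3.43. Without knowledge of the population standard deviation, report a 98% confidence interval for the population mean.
(78.15, 80.45)

t-interval (σ unknown):
df = n - 1 = 50
t* = 2.403 for 98% confidence

Margin of error = t* · s/√n = 2.403 · 3.43/√51 = 1.15

CI: (78.15, 80.45)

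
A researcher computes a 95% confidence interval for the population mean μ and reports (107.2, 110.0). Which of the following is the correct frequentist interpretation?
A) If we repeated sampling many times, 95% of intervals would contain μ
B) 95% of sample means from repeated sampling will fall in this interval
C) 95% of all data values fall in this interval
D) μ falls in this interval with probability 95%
A

A) Correct — this is the frequentist long-run coverage interpretation.
B) Wrong — coverage applies to intervals containing μ, not to future x̄ values.
C) Wrong — a CI is about the parameter μ, not individual data values.
D) Wrong — μ is fixed; the randomness lives in the interval, not in μ.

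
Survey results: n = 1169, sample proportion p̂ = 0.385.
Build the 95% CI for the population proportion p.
(0.357, 0.413)

Proportion CI:
SE = √(p̂(1-p̂)/n) = √(0.385 · 0.615 / 1169) = 0.01423

z* = 1.960
Margin = z* · SE = 1.960 · 0.01423 = 0.0279

CI: 0.385 ± 0.0279 = (0.357, 0.413)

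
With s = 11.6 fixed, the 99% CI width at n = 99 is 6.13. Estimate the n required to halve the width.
n ≈ 396

CI width ∝ 1/√n
To reduce width by factor 2, need √n to grow by 2 → need 2² = 4 times as many samples.

Current: n = 99, width = 6.13
New: n = 396, width ≈ 3.02

Width reduced by factor of 6.13/3.02 = 2.03.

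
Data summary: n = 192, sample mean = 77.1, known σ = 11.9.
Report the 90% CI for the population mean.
(75.69, 78.51)

z-interval (σ known):
z* = 1.645 for 90% confidence

Margin of error = z* · σ/√n = 1.645 · 11.9/√192 = 1.41

CI: (77.1 - 1.41, 77.1 + 1.41) = (75.69, 78.51)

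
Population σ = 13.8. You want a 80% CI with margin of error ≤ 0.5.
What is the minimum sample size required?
n ≥ 1252

For margin E ≤ 0.5:
n ≥ (z* · σ / E)²
n ≥ (1.282 · 13.8 / 0.5)²
n ≥ 1251.97

Minimum n = 1252 (rounding up)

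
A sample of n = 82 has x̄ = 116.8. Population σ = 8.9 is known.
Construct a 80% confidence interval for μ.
(115.54, 118.06)

z-interval (σ known):
z* = 1.282 for 80% confidence

Margin of error = z* · σ/√n = 1.282 · 8.9/√82 = 1.26

CI: (116.8 - 1.26, 116.8 + 1.26) = (115.54, 118.06)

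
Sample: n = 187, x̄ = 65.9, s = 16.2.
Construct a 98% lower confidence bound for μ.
μ ≥ 63.45

Lower bound (one-sided):
t* = 2.068 (one-sided for 98%)
Lower bound = x̄ - t* · s/√n = 65.9 - 2.068 · 16.2/√187 = 63.45

We are 98% confident that μ ≥ 63.45.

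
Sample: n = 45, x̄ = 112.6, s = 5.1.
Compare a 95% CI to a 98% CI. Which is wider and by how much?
98% CI is wider by 0.61

df = 44
95% CI: t* = 2.015, (111.07, 114.13), width = 2 · t* · s/√n = 3.06
98% CI: t* = 2.414, (110.76, 114.44), width = 2 · t* · s/√n = 3.67

The 98% CI is wider by 3.67 - 3.06 = 0.61.
Higher confidence requires a wider interval.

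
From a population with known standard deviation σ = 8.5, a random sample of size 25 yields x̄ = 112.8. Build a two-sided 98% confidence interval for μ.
(108.85, 116.75)

z-interval (σ known):
z* = 2.326 for 98% confidence

Margin of error = z* · σ/√n = 2.326 · 8.5/√25 = 3.95

CI: (112.8 - 3.95, 112.8 + 3.95) = (108.85, 116.75)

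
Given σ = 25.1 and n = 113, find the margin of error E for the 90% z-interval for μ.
Margin of error = 3.88

Margin of error = z* · σ/√n
= 1.645 · 25.1/√113
= 1.645 · 25.1/10.6301
= 3.88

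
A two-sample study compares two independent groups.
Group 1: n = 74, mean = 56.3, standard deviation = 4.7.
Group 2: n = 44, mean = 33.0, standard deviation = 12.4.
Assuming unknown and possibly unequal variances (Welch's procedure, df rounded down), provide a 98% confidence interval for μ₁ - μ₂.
(18.62, 27.98)

Difference: x̄₁ - x̄₂ = 23.30
SE = √(s₁²/n₁ + s₂²/n₂) = √(4.7²/74 + 12.4²/44) = 1.9476
df = 50.44 → 50 (Welch–Satterthwaite, rounded down)
t* = 2.403

CI: 23.30 ± 2.403 · 1.9476 = 23.30 ± 4.68 = (18.62, 27.98)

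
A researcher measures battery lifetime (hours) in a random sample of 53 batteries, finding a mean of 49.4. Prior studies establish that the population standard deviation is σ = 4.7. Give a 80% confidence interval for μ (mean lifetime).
(48.57, 50.23)

z-interval (σ known):
z* = 1.282 for 80% confidence

Margin of error = z* · σ/√n = 1.282 · 4.7/√53 = 0.83

CI: (49.4 - 0.83, 49.4 + 0.83) = (48.57, 50.23)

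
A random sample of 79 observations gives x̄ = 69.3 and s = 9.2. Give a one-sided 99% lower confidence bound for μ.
μ ≥ 66.84

Lower bound (one-sided):
t* = 2.375 (one-sided for 99%)
Lower bound = x̄ - t* · s/√n = 69.3 - 2.375 · 9.2/√79 = 66.84

We are 99% confident that μ ≥ 66.84.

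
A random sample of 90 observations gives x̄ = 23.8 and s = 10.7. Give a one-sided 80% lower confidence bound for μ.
μ ≥ 22.85

Lower bound (one-sided):
t* = 0.846 (one-sided for 80%)
Lower bound = x̄ - t* · s/√n = 23.8 - 0.846 · 10.7/√90 = 22.85

We are 80% confident that μ ≥ 22.85.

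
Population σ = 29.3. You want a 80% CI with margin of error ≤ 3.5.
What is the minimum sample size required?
n ≥ 116

For margin E ≤ 3.5:
n ≥ (z* · σ / E)²
n ≥ (1.282 · 29.3 / 3.5)²
n ≥ 115.18

Minimum n = 116 (rounding up)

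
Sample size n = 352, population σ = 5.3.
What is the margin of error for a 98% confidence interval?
Margin of error = 0.66

Margin of error = z* · σ/√n
= 2.326 · 5.3/√352
= 2.326 · 5.3/18.7617
= 0.66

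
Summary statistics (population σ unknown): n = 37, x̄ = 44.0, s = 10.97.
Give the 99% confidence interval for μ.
(39.10, 48.90)

t-interval (σ unknown):
df = n - 1 = 36
t* = 2.719 for 99% confidence

Margin of error = t* · s/√n = 2.719 · 10.97/√37 = 4.90

CI: (39.10, 48.90)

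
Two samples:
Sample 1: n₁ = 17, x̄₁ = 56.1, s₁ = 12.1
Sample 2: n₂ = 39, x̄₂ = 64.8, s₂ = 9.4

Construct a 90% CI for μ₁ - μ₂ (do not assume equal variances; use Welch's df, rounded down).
(-14.34, -3.06)

Difference: x̄₁ - x̄₂ = -8.70
SE = √(s₁²/n₁ + s₂²/n₂) = √(12.1²/17 + 9.4²/39) = 3.2982
df = 24.80 → 24 (Welch–Satterthwaite, rounded down)
t* = 1.711

CI: -8.70 ± 1.711 · 3.2982 = -8.70 ± 5.64 = (-14.34, -3.06)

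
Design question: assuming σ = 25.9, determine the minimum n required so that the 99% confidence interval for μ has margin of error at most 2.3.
n ≥ 842

For margin E ≤ 2.3:
n ≥ (z* · σ / E)²
n ≥ (2.576 · 25.9 / 2.3)²
n ≥ 841.46

Minimum n = 842 (rounding up)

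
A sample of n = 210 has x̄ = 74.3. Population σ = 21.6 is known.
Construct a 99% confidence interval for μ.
(70.46, 78.14)

z-interval (σ known):
z* = 2.576 for 99% confidence

Margin of error = z* · σ/√n = 2.576 · 21.6/√210 = 3.84

CI: (74.3 - 3.84, 74.3 + 3.84) = (70.46, 78.14)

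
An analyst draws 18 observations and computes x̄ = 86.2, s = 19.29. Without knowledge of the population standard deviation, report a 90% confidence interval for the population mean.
(78.29, 94.11)

t-interval (σ unknown):
df = n - 1 = 17
t* = 1.740 for 90% confidence

Margin of error = t* · s/√n = 1.740 · 19.29/√18 = 7.91

CI: (78.29, 94.11)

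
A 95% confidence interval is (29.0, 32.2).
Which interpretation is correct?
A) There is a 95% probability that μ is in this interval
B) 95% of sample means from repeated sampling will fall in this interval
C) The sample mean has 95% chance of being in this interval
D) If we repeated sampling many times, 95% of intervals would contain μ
D

A) Wrong — μ is fixed; the randomness lives in the interval, not in μ.
B) Wrong — coverage applies to intervals containing μ, not to future x̄ values.
C) Wrong — x̄ is observed and sits in the interval by construction.
D) Correct — this is the frequentist long-run coverage interpretation.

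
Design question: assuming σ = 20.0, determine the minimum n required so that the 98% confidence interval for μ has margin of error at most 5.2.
n ≥ 81

For margin E ≤ 5.2:
n ≥ (z* · σ / E)²
n ≥ (2.326 · 20.0 / 5.2)²
n ≥ 80.03

Minimum n = 81 (rounding up)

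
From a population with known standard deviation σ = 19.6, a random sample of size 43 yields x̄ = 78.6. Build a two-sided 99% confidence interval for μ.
(70.90, 86.30)

z-interval (σ known):
z* = 2.576 for 99% confidence

Margin of error = z* · σ/√n = 2.576 · 19.6/√43 = 7.70

CI: (78.6 - 7.70, 78.6 + 7.70) = (70.90, 86.30)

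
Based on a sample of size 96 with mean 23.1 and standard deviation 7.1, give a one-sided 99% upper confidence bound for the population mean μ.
μ ≤ 24.81

Upper bound (one-sided):
t* = 2.366 (one-sided for 99%)
Upper bound = x̄ + t* · s/√n = 23.1 + 2.366 · 7.1/√96 = 24.81

We are 99% confident that μ ≤ 24.81.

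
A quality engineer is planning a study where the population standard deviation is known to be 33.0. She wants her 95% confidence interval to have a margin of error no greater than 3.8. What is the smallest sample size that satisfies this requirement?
n ≥ 290

For margin E ≤ 3.8:
n ≥ (z* · σ / E)²
n ≥ (1.960 · 33.0 / 3.8)²
n ≥ 289.72

Minimum n = 290 (rounding up)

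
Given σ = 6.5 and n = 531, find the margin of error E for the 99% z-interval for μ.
Margin of error = 0.73

Margin of error = z* · σ/√n
= 2.576 · 6.5/√531
= 2.576 · 6.5/23.0434
= 0.73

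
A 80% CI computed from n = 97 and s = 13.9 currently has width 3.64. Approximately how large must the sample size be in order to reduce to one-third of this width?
n ≈ 873

CI width ∝ 1/√n
To reduce width by factor 3, need √n to grow by 3 → need 3² = 9 times as many samples.

Current: n = 97, width = 3.64
New: n = 873, width ≈ 1.21

Width reduced by factor of 3.64/1.21 = 3.01.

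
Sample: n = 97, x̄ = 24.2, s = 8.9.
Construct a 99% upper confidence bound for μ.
μ ≤ 26.34

Upper bound (one-sided):
t* = 2.366 (one-sided for 99%)
Upper bound = x̄ + t* · s/√n = 24.2 + 2.366 · 8.9/√97 = 26.34

We are 99% confident that μ ≤ 26.34.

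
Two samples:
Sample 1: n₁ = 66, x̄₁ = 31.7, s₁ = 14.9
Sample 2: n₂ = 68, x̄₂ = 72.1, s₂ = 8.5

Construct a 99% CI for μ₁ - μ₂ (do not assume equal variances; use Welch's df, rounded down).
(-45.92, -34.88)

Difference: x̄₁ - x̄₂ = -40.40
SE = √(s₁²/n₁ + s₂²/n₂) = √(14.9²/66 + 8.5²/68) = 2.1039
df = 102.62 → 102 (Welch–Satterthwaite, rounded down)
t* = 2.625

CI: -40.40 ± 2.625 · 2.1039 = -40.40 ± 5.52 = (-45.92, -34.88)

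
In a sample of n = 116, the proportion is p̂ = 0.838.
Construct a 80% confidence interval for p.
(0.794, 0.882)

Proportion CI:
SE = √(p̂(1-p̂)/n) = √(0.838 · 0.162 / 116) = 0.03421

z* = 1.282
Margin = z* · SE = 1.282 · 0.03421 = 0.0439

CI: 0.838 ± 0.0439 = (0.794, 0.882)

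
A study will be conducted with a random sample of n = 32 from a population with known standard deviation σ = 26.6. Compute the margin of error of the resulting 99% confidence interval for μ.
Margin of error = 12.11

Margin of error = z* · σ/√n
= 2.576 · 26.6/√32
= 2.576 · 26.6/5.6569
= 12.11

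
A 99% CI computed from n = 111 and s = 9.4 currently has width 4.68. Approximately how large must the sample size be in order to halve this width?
n ≈ 444

CI width ∝ 1/√n
To reduce width by factor 2, need √n to grow by 2 → need 2² = 4 times as many samples.

Current: n = 111, width = 4.68
New: n = 444, width ≈ 2.31

Width reduced by factor of 4.68/2.31 = 2.03.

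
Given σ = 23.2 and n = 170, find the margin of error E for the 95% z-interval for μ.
Margin of error = 3.49

Margin of error = z* · σ/√n
= 1.960 · 23.2/√170
= 1.960 · 23.2/13.0384
= 3.49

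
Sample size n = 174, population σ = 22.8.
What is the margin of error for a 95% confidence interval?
Margin of error = 3.39

Margin of error = z* · σ/√n
= 1.960 · 22.8/√174
= 1.960 · 22.8/13.1909
= 3.39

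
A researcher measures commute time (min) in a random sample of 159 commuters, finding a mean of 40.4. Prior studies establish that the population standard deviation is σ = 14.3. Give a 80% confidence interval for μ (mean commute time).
(38.95, 41.85)

z-interval (σ known):
z* = 1.282 for 80% confidence

Margin of error = z* · σ/√n = 1.282 · 14.3/√159 = 1.45

CI: (40.4 - 1.45, 40.4 + 1.45) = (38.95, 41.85)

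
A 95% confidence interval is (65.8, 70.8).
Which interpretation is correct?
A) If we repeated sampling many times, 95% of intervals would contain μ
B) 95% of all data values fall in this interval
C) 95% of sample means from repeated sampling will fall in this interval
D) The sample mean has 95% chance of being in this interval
A

A) Correct — this is the frequentist long-run coverage interpretation.
B) Wrong — a CI is about the parameter μ, not individual data values.
C) Wrong — coverage applies to intervals containing μ, not to future x̄ values.
D) Wrong — x̄ is observed and sits in the interval by construction.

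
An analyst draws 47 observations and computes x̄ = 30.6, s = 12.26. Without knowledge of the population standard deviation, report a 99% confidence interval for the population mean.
(25.79, 35.41)

t-interval (σ unknown):
df = n - 1 = 46
t* = 2.687 for 99% confidence

Margin of error = t* · s/√n = 2.687 · 12.26/√47 = 4.81

CI: (25.79, 35.41)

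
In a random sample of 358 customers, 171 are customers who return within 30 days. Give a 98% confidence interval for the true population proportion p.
(0.416, 0.539)

Proportion CI:
p̂ = 171/358 = 0.47765
SE = √(p̂(1-p̂)/n) = √(0.47765 · 0.52235 / 358) = 0.02640

z* = 2.326
Margin = z* · SE = 2.326 · 0.02640 = 0.0614

CI: 0.47765 ± 0.0614 = (0.416, 0.539)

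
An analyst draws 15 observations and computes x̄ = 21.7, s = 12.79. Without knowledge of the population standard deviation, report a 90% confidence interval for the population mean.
(15.88, 27.52)

t-interval (σ unknown):
df = n - 1 = 14
t* = 1.761 for 90% confidence

Margin of error = t* · s/√n = 1.761 · 12.79/√15 = 5.82

CI: (15.88, 27.52)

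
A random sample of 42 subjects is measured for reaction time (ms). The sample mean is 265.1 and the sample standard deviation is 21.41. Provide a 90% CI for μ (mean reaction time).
(259.54, 270.66)

t-interval (σ unknown):
df = n - 1 = 41
t* = 1.683 for 90% confidence

Margin of error = t* · s/√n = 1.683 · 21.41/√42 = 5.56

CI: (259.54, 270.66)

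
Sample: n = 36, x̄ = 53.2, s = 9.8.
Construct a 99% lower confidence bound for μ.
μ ≥ 49.22

Lower bound (one-sided):
t* = 2.438 (one-sided for 99%)
Lower bound = x̄ - t* · s/√n = 53.2 - 2.438 · 9.8/√36 = 49.22

We are 99% confident that μ ≥ 49.22.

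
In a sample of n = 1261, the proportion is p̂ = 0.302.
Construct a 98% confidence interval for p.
(0.272, 0.332)

Proportion CI:
SE = √(p̂(1-p̂)/n) = √(0.302 · 0.698 / 1261) = 0.01293

z* = 2.326
Margin = z* · SE = 2.326 · 0.01293 = 0.0301

CI: 0.302 ± 0.0301 = (0.272, 0.332)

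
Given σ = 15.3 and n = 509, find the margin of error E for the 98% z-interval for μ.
Margin of error = 1.58

Margin of error = z* · σ/√n
= 2.326 · 15.3/√509
= 2.326 · 15.3/22.5610
= 1.58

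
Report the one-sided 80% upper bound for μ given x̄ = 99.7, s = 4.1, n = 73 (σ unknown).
μ ≤ 100.11

Upper bound (one-sided):
t* = 0.847 (one-sided for 80%)
Upper bound = x̄ + t* · s/√n = 99.7 + 0.847 · 4.1/√73 = 100.11

We are 80% confident that μ ≤ 100.11.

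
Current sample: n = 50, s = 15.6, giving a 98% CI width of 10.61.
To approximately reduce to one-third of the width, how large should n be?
n ≈ 450

CI width ∝ 1/√n
To reduce width by factor 3, need √n to grow by 3 → need 3² = 9 times as many samples.

Current: n = 50, width = 10.61
New: n = 450, width ≈ 3.43

Width reduced by factor of 10.61/3.43 = 3.09.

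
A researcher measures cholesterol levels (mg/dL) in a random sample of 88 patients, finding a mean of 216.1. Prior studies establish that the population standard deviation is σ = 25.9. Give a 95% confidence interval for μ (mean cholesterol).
(210.69, 221.51)

z-interval (σ known):
z* = 1.960 for 95% confidence

Margin of error = z* · σ/√n = 1.960 · 25.9/√88 = 5.41

CI: (216.1 - 5.41, 216.1 + 5.41) = (210.69, 221.51)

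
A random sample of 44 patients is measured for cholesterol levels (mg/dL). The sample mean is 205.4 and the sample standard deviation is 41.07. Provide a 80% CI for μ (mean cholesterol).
(197.34, 213.46)

t-interval (σ unknown):
df = n - 1 = 43
t* = 1.302 for 80% confidence

Margin of error = t* · s/√n = 1.302 · 41.07/√44 = 8.06

CI: (197.34, 213.46)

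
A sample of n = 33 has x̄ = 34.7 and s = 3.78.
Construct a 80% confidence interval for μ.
(33.84, 35.56)

t-interval (σ unknown):
df = n - 1 = 32
t* = 1.309 for 80% confidence

Margin of error = t* · s/√n = 1.309 · 3.78/√33 = 0.86

CI: (33.84, 35.56)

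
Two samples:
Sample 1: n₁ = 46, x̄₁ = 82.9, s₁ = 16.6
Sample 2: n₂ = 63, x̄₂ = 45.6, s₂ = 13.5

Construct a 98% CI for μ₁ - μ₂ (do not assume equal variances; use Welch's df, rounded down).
(30.23, 44.37)

Difference: x̄₁ - x̄₂ = 37.30
SE = √(s₁²/n₁ + s₂²/n₂) = √(16.6²/46 + 13.5²/63) = 2.9805
df = 84.63 → 84 (Welch–Satterthwaite, rounded down)
t* = 2.372

CI: 37.30 ± 2.372 · 2.9805 = 37.30 ± 7.07 = (30.23, 44.37)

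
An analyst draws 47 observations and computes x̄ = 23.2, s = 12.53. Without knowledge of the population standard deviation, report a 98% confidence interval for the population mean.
(18.80, 27.60)

t-interval (σ unknown):
df = n - 1 = 46
t* = 2.410 for 98% confidence

Margin of error = t* · s/√n = 2.410 · 12.53/√47 = 4.40

CI: (18.80, 27.60)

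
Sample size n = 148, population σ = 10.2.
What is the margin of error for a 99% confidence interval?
Margin of error = 2.16

Margin of error = z* · σ/√n
= 2.576 · 10.2/√148
= 2.576 · 10.2/12.1655
= 2.16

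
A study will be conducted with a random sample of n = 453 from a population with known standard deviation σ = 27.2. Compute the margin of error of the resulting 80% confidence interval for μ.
Margin of error = 1.64

Margin of error = z* · σ/√n
= 1.282 · 27.2/√453
= 1.282 · 27.2/21.2838
= 1.64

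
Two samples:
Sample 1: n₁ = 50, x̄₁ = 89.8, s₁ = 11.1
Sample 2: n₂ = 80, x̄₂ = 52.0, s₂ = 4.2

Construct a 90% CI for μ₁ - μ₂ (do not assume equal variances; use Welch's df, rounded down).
(35.06, 40.54)

Difference: x̄₁ - x̄₂ = 37.80
SE = √(s₁²/n₁ + s₂²/n₂) = √(11.1²/50 + 4.2²/80) = 1.6385
df = 57.87 → 57 (Welch–Satterthwaite, rounded down)
t* = 1.672

CI: 37.80 ± 1.672 · 1.6385 = 37.80 ± 2.74 = (35.06, 40.54)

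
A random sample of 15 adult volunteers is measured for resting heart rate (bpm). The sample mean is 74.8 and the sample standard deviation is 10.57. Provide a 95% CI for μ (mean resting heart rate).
(68.95, 80.65)

t-interval (σ unknown):
df = n - 1 = 14
t* = 2.145 for 95% confidence

Margin of error = t* · s/√n = 2.145 · 10.57/√15 = 5.85

CI: (68.95, 80.65)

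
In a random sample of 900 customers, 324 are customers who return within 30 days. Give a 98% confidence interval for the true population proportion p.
(0.323, 0.397)

Proportion CI:
p̂ = 324/900 = 0.36000
SE = √(p̂(1-p̂)/n) = √(0.36000 · 0.64000 / 900) = 0.01600

z* = 2.326
Margin = z* · SE = 2.326 · 0.01600 = 0.0372

CI: 0.36000 ± 0.0372 = (0.323, 0.397)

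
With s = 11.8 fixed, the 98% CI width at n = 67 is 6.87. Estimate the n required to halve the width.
n ≈ 268

CI width ∝ 1/√n
To reduce width by factor 2, need √n to grow by 2 → need 2² = 4 times as many samples.

Current: n = 67, width = 6.87
New: n = 268, width ≈ 3.37

Width reduced by factor of 6.87/3.37 = 2.04.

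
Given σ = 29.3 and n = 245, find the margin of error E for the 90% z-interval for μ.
Margin of error = 3.08

Margin of error = z* · σ/√n
= 1.645 · 29.3/√245
= 1.645 · 29.3/15.6525
= 3.08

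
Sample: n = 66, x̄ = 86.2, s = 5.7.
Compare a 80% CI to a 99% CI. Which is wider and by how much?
99% CI is wider by 1.90

df = 65
80% CI: t* = 1.295, (85.29, 87.11), width = 2 · t* · s/√n = 1.82
99% CI: t* = 2.654, (84.34, 88.06), width = 2 · t* · s/√n = 3.72

The 99% CI is wider by 3.72 - 1.82 = 1.90.
Higher confidence requires a wider interval.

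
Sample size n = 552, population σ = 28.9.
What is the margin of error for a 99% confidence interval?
Margin of error = 3.17

Margin of error = z* · σ/√n
= 2.576 · 28.9/√552
= 2.576 · 28.9/23.4947
= 3.17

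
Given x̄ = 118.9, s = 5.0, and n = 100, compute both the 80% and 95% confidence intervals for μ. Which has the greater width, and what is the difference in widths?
95% CI is wider by 0.69

df = 99
80% CI: t* = 1.290, (118.26, 119.55), width = 2 · t* · s/√n = 1.29
95% CI: t* = 1.984, (117.91, 119.89), width = 2 · t* · s/√n = 1.98

The 95% CI is wider by 1.98 - 1.29 = 0.69.
Higher confidence requires a wider interval.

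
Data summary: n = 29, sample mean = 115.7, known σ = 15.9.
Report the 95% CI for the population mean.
(109.91, 121.49)

z-interval (σ known):
z* = 1.960 for 95% confidence

Margin of error = z* · σ/√n = 1.960 · 15.9/√29 = 5.79

CI: (115.7 - 5.79, 115.7 + 5.79) = (109.91, 121.49)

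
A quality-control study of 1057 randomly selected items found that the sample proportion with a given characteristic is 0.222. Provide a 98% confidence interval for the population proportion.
(0.192, 0.252)

Proportion CI:
SE = √(p̂(1-p̂)/n) = √(0.222 · 0.778 / 1057) = 0.01278

z* = 2.326
Margin = z* · SE = 2.326 · 0.01278 = 0.0297

CI: 0.222 ± 0.0297 = (0.192, 0.252)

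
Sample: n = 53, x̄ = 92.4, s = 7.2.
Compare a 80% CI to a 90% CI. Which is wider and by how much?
90% CI is wider by 0.74

df = 52
80% CI: t* = 1.298, (91.12, 93.68), width = 2 · t* · s/√n = 2.57
90% CI: t* = 1.675, (90.74, 94.06), width = 2 · t* · s/√n = 3.31

The 90% CI is wider by 3.31 - 2.57 = 0.74.
Higher confidence requires a wider interval.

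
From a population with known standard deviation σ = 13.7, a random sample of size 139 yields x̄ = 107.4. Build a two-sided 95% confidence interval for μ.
(105.12, 109.68)

z-interval (σ known):
z* = 1.960 for 95% confidence

Margin of error = z* · σ/√n = 1.960 · 13.7/√139 = 2.28

CI: (107.4 - 2.28, 107.4 + 2.28) = (105.12, 109.68)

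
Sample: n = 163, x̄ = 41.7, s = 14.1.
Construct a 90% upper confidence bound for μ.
μ ≤ 43.12

Upper bound (one-sided):
t* = 1.287 (one-sided for 90%)
Upper bound = x̄ + t* · s/√n = 41.7 + 1.287 · 14.1/√163 = 43.12

We are 90% confident that μ ≤ 43.12.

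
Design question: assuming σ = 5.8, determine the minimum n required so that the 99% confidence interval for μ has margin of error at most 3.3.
n ≥ 21

For margin E ≤ 3.3:
n ≥ (z* · σ / E)²
n ≥ (2.576 · 5.8 / 3.3)²
n ≥ 20.50

Minimum n = 21 (rounding up)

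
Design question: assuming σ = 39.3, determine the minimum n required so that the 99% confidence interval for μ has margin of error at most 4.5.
n ≥ 507

For margin E ≤ 4.5:
n ≥ (z* · σ / E)²
n ≥ (2.576 · 39.3 / 4.5)²
n ≥ 506.12

Minimum n = 507 (rounding up)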